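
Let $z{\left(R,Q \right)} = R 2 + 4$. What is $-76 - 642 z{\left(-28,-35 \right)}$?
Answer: $33308$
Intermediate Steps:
$z{\left(R,Q \right)} = 4 + 2 R$ ($z{\left(R,Q \right)} = 2 R + 4 = 4 + 2 R$)
$-76 - 642 z{\left(-28,-35 \right)} = -76 - 642 \left(4 + 2 \left(-28\right)\right) = -76 - 642 \left(4 - 56\right) = -76 - -33384 = -76 + 33384 = 33308$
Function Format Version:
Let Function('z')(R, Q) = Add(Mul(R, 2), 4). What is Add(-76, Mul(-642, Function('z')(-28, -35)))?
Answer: 33308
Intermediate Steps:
Function('z')(R, Q) = Add(4, Mul(2, R)) (Function('z')(R, Q) = Add(Mul(2, R), 4) = Add(4, Mul(2, R)))
Add(-76, Mul(-642, Function('z')(-28, -35))) = Add(-76, Mul(-642, Add(4, Mul(2, -28)))) = Add(-76, Mul(-642, Add(4, -56))) = Add(-76, Mul(-642, -52)) = Add(-76, 33384) = 33308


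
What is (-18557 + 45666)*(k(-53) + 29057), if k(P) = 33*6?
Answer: 793073795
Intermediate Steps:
k(P) = 198
(-18557 + 45666)*(k(-53) + 29057) = (-18557 + 45666)*(198 + 29057) = 27109*29255 = 793073795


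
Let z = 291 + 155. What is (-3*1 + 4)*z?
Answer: 446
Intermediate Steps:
z = 446
(-3*1 + 4)*z = (-3*1 + 4)*446 = (-3 + 4)*446 = 1*446 = 446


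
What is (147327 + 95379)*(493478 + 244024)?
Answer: 178996160412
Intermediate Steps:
(147327 + 95379)*(493478 + 244024) = 242706*737502 = 178996160412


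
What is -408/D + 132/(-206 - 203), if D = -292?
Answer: 32082/29857 ≈ 1.0745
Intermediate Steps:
-408/D + 132/(-206 - 203) = -408/(-292) + 132/(-206 - 203) = -408*(-1/292) + 132/(-409) = 102/73 + 132*(-1/409) = 102/73 - 132/409 = 32082/29857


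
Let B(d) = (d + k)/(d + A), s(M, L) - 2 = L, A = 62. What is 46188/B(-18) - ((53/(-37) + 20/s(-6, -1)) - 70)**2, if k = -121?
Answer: -3285556219/190291 ≈ -17266.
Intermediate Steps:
s(M, L) = 2 + L
B(d) = (-121 + d)/(62 + d) (B(d) = (d - 121)/(d + 62) = (-121 + d)/(62 + d))
46188/B(-18) - ((53/(-37) + 20/s(-6, -1)) - 70)**2 = 46188/(((-121 - 18)/(62 - 18))) - ((53/(-37) + 20/(2 - 1)) - 70)**2 = 46188/((-139/44)) - ((53*(-1/37) + 20/1) - 70)**2 = 46188/(((1/44)*(-139))) - ((-53/37 + 20*1) - 70)**2 = 46188/(-139/44) - ((-53/37 + 20) - 70)**2 = 46188*(-44/139) - (687/37 - 70)**2 = -2032272/139 - (-1903/37)**2 = -2032272/139 - 1*3621409/1369 = -2032272/139 - 3621409/1369 = -3285556219/190291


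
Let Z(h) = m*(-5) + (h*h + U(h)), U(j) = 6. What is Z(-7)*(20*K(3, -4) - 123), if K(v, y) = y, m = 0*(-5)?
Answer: -11165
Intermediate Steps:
m = 0
Z(h) = 6 + h² (Z(h) = 0*(-5) + (h*h + 6) = 0 + (h² + 6) = 0 + (6 + h²) = 6 + h²)
Z(-7)*(20*K(3, -4) - 123) = (6 + (-7)²)*(20*(-4) - 123) = (6 + 49)*(-80 - 123) = 55*(-203) = -11165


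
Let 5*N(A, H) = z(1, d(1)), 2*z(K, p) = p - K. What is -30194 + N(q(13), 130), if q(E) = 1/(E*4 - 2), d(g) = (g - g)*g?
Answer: -301941/10 ≈ -30194.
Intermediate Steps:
d(g) = 0 (d(g) = 0*g = 0)
q(E) = 1/(-2 + 4*E) (q(E) = 1/(4*E - 2) = 1/(-2 + 4*E))
z(K, p) = p/2 - K/2 (z(K, p) = (p - K)/2 = p/2 - K/2)
N(A, H) = -⅒ (N(A, H) = ((½)*0 - ½*1)/5 = (0 - ½)/5 = (⅕)*(-½) = -⅒)
-30194 + N(q(13), 130) = -30194 - ⅒ = -301941/10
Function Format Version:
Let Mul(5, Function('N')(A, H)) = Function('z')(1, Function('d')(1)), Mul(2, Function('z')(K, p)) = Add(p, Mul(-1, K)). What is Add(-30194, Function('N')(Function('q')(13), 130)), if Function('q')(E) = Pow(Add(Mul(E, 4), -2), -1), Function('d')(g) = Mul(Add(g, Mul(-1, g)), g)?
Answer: Rational(-301941, 10) ≈ -30194.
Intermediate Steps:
Function('d')(g) = 0 (Function('d')(g) = Mul(0, g) = 0)
Function('q')(E) = Pow(Add(-2, Mul(4, E)), -1) (Function('q')(E) = Pow(Add(Mul(4, E), -2), -1) = Pow(Add(-2, Mul(4, E)), -1))
Function('z')(K, p) = Add(Mul(Rational(1, 2), p), Mul(Rational(-1, 2), K)) (Function('z')(K, p) = Mul(Rational(1, 2), Add(p, Mul(-1, K))) = Add(Mul(Rational(1, 2), p), Mul(Rational(-1, 2), K)))
Function('N')(A, H) = Rational(-1, 10) (Function('N')(A, H) = Mul(Rational(1, 5), Add(Mul(Rational(1, 2), 0), Mul(Rational(-1, 2), 1))) = Mul(Rational(1, 5), Add(0, Rational(-1, 2))) = Mul(Rational(1, 5), Rational(-1, 2)) = Rational(-1, 10))
Add(-30194, Function('N')(Function('q')(13), 130)) = Add(-30194, Rational(-1, 10)) = Rational(-301941, 10)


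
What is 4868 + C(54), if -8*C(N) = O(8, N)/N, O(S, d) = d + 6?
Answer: 175243/36 ≈ 4867.9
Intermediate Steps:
O(S, d) = 6 + d
C(N) = -(6 + N)/(8*N)
4868 + C(54) = 4868 + (⅛)*(-6 - 1*54)/54 = 4868 + (⅛)*(1/54)*(-6 - 54) = 4868 + (⅛)*(1/54)*(-60) = 4868 - 5/36 = 175243/36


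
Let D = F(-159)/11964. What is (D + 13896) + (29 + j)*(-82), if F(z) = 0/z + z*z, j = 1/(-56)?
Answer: 160818177/13958 ≈ 11522.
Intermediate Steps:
j = -1/56 ≈ -0.017857
F(z) = z² (F(z) = 0 + z² = z²)
D = 8427/3988 (D = (-159)²/11964 = 25281*(1/11964) = 8427/3988 ≈ 2.1131)
(D + 13896) + (29 + j)*(-82) = (8427/3988 + 13896) + (29 - 1/56)*(-82) = 55425675/3988 + (1623/56)*(-82) = 55425675/3988 - 66543/28 = 160818177/13958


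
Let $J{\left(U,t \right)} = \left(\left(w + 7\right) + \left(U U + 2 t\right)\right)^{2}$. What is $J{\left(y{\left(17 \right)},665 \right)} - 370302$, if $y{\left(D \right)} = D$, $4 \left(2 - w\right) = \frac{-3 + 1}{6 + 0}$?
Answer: $\frac{328370881}{144} \approx 2.2804 \cdot 10^{6}$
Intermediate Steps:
$w = \frac{25}{12}$ ($w = 2 - \frac{\left(-3 + 1\right) \frac{1}{6 + 0}}{4} = 2 - \frac{\left(-2\right) \frac{1}{6}}{4} = 2 - - \frac{1}{12} = 2 + \frac{1}{12} = \frac{25}{12} \approx 2.0833$)
$J{\left(U,t \right)} = \left(\frac{109}{12} + U^{2} + 2 t\right)^{2}$ ($J{\left(U,t \right)} = \left(\left(\frac{25}{12} + 7\right) + \left(U U + 2 t\right)\right)^{2} = \left(\frac{109}{12} + \left(U^{2} + 2 t\right)\right)^{2} = \left(\frac{109}{12} + U^{2} + 2 t\right)^{2}$)
$J{\left(y{\left(17 \right)},665 \right)} - 370302 = \frac{\left(109 + 12 \cdot 17^{2} + 24 \cdot 665\right)^{2}}{144} - 370302 = \frac{\left(109 + 12 \cdot 289 + 15960\right)^{2}}{144} - 370302 = \frac{\left(109 + 3468 + 15960\right)^{2}}{144} - 370302 = \frac{19537^{2}}{144} - 370302 = \frac{1}{144} \cdot 381694369 - 370302 = \frac{381694369}{144} - 370302 = \frac{328370881}{144}$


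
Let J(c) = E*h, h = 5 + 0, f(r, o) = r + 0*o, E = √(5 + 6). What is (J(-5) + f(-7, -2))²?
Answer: 324 - 70*√11 ≈ 91.836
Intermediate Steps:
E = √11 ≈ 3.3166
f(r, o) = r (f(r, o) = r + 0 = r)
h = 5
J(c) = 5*√11 (J(c) = √11*5 = 5*√11)
(J(-5) + f(-7, -2))² = (5*√11 - 7)² = (-7 + 5*√11)²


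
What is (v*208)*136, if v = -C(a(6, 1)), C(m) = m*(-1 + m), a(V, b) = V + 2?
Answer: -1584128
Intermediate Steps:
a(V, b) = 2 + V
v = -56 (v = -(2 + 6)*(-1 + (2 + 6)) = -8*(-1 + 8) = -8*7 = -1*56 = -56)
(v*208)*136 = -56*208*136 = -11648*136 = -1584128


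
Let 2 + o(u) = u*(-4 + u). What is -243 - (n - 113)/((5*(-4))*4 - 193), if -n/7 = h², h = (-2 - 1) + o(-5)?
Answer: -25884/91 ≈ -284.44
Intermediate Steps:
o(u) = -2 + u*(-4 + u)
h = 40 (h = (-2 - 1) + (-2 + (-5)² - 4*(-5)) = -3 + (-2 + 25 + 20) = -3 + 43 = 40)
n = -11200 (n = -7*40² = -7*1600 = -11200)
-243 - (n - 113)/((5*(-4))*4 - 193) = -243 - (-11200 - 113)/((5*(-4))*4 - 193) = -243 - (-11313)/(-20*4 - 193) = -243 - (-11313)/(-80 - 193) = -243 - (-11313)/(-273) = -243 - (-11313)*(-1)/273 = -243 - 1*3771/91 = -243 - 3771/91 = -25884/91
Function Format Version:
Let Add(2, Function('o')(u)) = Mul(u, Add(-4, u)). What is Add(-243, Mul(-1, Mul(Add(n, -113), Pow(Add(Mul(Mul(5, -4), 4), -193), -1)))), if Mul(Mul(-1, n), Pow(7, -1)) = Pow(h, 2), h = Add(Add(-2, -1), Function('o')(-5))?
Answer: Rational(-25884, 91) ≈ -284.44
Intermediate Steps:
Function('o')(u) = Add(-2, Mul(u, Add(-4, u)))
h = 40 (h = Add(Add(-2, -1), Add(-2, Pow(-5, 2), Mul(-4, -5))) = Add(-3, Add(-2, 25, 20)) = Add(-3, 43) = 40)
n = -11200 (n = Mul(-7, Pow(40, 2)) = Mul(-7, 1600) = -11200)
Add(-243, Mul(-1, Mul(Add(n, -113), Pow(Add(Mul(Mul(5, -4), 4), -193), -1)))) = Add(-243, Mul(-1, Mul(Add(-11200, -113), Pow(Add(Mul(Mul(5, -4), 4), -193), -1)))) = Add(-243, Mul(-1, Mul(-11313, Pow(Add(Mul(-20, 4), -193), -1)))) = Add(-243, Mul(-1, Mul(-11313, Pow(Add(-80, -193), -1)))) = Add(-243, Mul(-1, Mul(-11313, Pow(-273, -1)))) = Add(-243, Mul(-1, Mul(-11313, Rational(-1, 273)))) = Add(-243, Mul(-1, Rational(3771, 91))) = Add(-243, Rational(-3771, 91)) = Rational(-25884, 91)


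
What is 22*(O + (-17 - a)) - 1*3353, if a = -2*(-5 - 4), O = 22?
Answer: -3639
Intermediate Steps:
a = 18 (a = -2*(-9) = 18)
22*(O + (-17 - a)) - 1*3353 = 22*(22 + (-17 - 1*18)) - 1*3353 = 22*(22 + (-17 - 18)) - 3353 = 22*(22 - 35) - 3353 = 22*(-13) - 3353 = -286 - 3353 = -3639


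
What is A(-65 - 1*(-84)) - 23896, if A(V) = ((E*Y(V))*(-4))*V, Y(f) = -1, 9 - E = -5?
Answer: -22832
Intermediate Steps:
E = 14 (E = 9 - 1*(-5) = 9 + 5 = 14)
A(V) = 56*V (A(V) = ((14*(-1))*(-4))*V = (-14*(-4))*V = 56*V)
A(-65 - 1*(-84)) - 23896 = 56*(-65 - 1*(-84)) - 23896 = 56*(-65 + 84) - 23896 = 56*19 - 23896 = 1064 - 23896 = -22832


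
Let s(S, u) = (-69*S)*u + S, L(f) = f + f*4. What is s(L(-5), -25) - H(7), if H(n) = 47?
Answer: -43197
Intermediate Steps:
L(f) = 5*f (L(f) = f + 4*f = 5*f)
s(S, u) = S - 69*S*u (s(S, u) = -69*S*u + S = S - 69*S*u)
s(L(-5), -25) - H(7) = (5*(-5))*(1 - 69*(-25)) - 1*47 = -25*(1 + 1725) - 47 = -25*1726 - 47 = -43150 - 47 = -43197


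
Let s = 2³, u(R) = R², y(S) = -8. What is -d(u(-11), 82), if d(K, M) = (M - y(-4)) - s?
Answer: -82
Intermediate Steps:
s = 8
d(K, M) = M (d(K, M) = (M - 1*(-8)) - 1*8 = (M + 8) - 8 = (8 + M) - 8 = M)
-d(u(-11), 82) = -1*82 = -82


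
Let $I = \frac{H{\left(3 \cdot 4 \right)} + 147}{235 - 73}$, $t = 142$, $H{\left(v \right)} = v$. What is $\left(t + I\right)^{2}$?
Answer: $\frac{59613841}{2916} \approx 20444.0$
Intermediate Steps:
$I = \frac{53}{54}$ ($I = \frac{3 \cdot 4 + 147}{235 - 73} = \frac{12 + 147}{162} = 159 \cdot \frac{1}{162} = \frac{53}{54} \approx 0.98148$)
$\left(t + I\right)^{2} = \left(142 + \frac{53}{54}\right)^{2} = \left(\frac{7721}{54}\right)^{2} = \frac{59613841}{2916}$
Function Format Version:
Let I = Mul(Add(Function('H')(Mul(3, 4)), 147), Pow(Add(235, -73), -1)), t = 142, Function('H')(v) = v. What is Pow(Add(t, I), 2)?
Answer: Rational(59613841, 2916) ≈ 20444.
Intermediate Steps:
I = Rational(53, 54) (I = Mul(Add(Mul(3, 4), 147), Pow(Add(235, -73), -1)) = Mul(Add(12, 147), Pow(162, -1)) = Mul(159, Rational(1, 162)) = Rational(53, 54) ≈ 0.98148)
Pow(Add(t, I), 2) = Pow(Add(142, Rational(53, 54)), 2) = Pow(Rational(7721, 54), 2) = Rational(59613841, 2916)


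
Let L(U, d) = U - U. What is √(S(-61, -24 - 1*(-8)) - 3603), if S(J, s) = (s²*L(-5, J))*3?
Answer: I*√3603 ≈ 60.025*I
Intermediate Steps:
L(U, d) = 0
S(J, s) = 0 (S(J, s) = (s²*0)*3 = 0*3 = 0)
√(S(-61, -24 - 1*(-8)) - 3603) = √(0 - 3603) = √(-3603) = I*√3603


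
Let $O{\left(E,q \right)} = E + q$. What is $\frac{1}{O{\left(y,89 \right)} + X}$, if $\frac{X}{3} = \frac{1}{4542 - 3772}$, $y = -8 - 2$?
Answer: $\frac{770}{60833} \approx 0.012658$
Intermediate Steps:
$y = -10$
$X = \frac{3}{770}$ ($X = \frac{3}{4542 - 3772} = \frac{3}{770} \approx 0.0038961$)
$\frac{1}{O{\left(y,89 \right)} + X} = \frac{1}{\left(-10 + 89\right) + \frac{3}{770}} = \frac{1}{79 + \frac{3}{770}} = \frac{1}{\frac{60833}{770}} = \frac{770}{60833}$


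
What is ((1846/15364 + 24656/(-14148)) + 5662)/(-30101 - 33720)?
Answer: -153799439711/1734095325114 ≈ -0.088691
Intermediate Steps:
((1846/15364 + 24656/(-14148)) + 5662)/(-30101 - 33720) = ((1846*(1/15364) + 24656*(-1/14148)) + 5662)/(-63821) = ((923/7682 - 6164/3537) + 5662)*(-1/63821) = (-44087197/27171234 + 5662)*(-1/63821) = (153799439711/27171234)*(-1/63821) = -153799439711/1734095325114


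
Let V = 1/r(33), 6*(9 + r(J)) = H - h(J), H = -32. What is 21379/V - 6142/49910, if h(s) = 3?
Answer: -47482670531/149730 ≈ -3.1712e+5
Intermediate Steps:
r(J) = -89/6 (r(J) = -9 + (-32 - 1*3)/6 = -9 + (-32 - 3)/6 = -9 + (⅙)*(-35) = -9 - 35/6 = -89/6)
V = -6/89 (V = 1/(-89/6) = -6/89 ≈ -0.067416)
21379/V - 6142/49910 = 21379/(-6/89) - 6142/49910 = 21379*(-89/6) - 6142*1/49910 = -1902731/6 - 3071/24955 = -47482670531/149730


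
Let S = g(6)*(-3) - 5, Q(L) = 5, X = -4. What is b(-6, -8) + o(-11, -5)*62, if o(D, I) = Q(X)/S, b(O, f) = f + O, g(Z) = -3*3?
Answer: 1/11 ≈ 0.090909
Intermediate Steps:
g(Z) = -9
b(O, f) = O + f
S = 22 (S = -9*(-3) - 5 = 27 - 5 = 22)
o(D, I) = 5/22
b(-6, -8) + o(-11, -5)*62 = (-6 - 8) + (5/22)*62 = -14 + 155/11 = 1/11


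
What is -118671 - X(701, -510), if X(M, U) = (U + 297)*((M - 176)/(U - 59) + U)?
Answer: -129446094/569 ≈ -2.2750e+5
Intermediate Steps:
X(M, U) = (297 + U)*(U + (-176 + M)/(-59 + U)) (X(M, U) = (297 + U)*((-176 + M)/(-59 + U) + U) = (297 + U)*(U + (-176 + M)/(-59 + U)))
-118671 - X(701, -510) = -118671 - (-52272 + (-510)³ - 17699*(-510) + 238*(-510)² + 297*701 + 701*(-510))/(-59 - 510) = -118671 - (-52272 - 132651000 + 9026490 + 238*260100 + 208197 - 357510)/(-569) = -118671 - (-1)*(-52272 - 132651000 + 9026490 + 61903800 + 208197 - 357510)/569 = -118671 - (-1)*(-61922295)/569 = -118671 - 1*61922295/569 = -118671 - 61922295/569 = -129446094/569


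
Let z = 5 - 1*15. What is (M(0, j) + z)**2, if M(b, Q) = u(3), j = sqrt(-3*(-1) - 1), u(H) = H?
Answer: 49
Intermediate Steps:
z = -10 (z = 5 - 15 = -10)
j = sqrt(2) (j = sqrt(3 - 1) = sqrt(2) ≈ 1.4142)
M(b, Q) = 3
(M(0, j) + z)**2 = (3 - 10)**2 = (-7)**2 = 49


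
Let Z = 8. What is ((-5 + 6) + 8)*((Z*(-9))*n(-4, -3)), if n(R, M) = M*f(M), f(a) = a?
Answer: -5832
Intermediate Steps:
n(R, M) = M² (n(R, M) = M*M = M²)
((-5 + 6) + 8)*((Z*(-9))*n(-4, -3)) = ((-5 + 6) + 8)*((8*(-9))*(-3)²) = (1 + 8)*(-72*9) = 9*(-648) = -5832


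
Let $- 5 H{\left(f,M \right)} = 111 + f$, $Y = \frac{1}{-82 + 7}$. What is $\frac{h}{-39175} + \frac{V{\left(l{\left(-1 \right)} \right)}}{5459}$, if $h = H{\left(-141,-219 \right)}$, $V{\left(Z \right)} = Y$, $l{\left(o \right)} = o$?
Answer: $- \frac{99829}{641568975} \approx -0.0001556$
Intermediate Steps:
$Y = - \frac{1}{75}$ ($Y = \frac{1}{-75} = - \frac{1}{75} \approx -0.013333$)
$H{\left(f,M \right)} = - \frac{111}{5} - \frac{f}{5}$ ($H{\left(f,M \right)} = - \frac{111 + f}{5} = - \frac{111}{5} - \frac{f}{5}$)
$V{\left(Z \right)} = - \frac{1}{75}$
$h = 6$ ($h = - \frac{111}{5} - - \frac{141}{5} = - \frac{111}{5} + \frac{141}{5} = 6$)
$\frac{h}{-39175} + \frac{V{\left(l{\left(-1 \right)} \right)}}{5459} = \frac{6}{-39175} - \frac{1}{75 \cdot 5459} = 6 \left(- \frac{1}{39175}\right) - \frac{1}{409425} = - \frac{6}{39175} - \frac{1}{409425} = - \frac{99829}{641568975}$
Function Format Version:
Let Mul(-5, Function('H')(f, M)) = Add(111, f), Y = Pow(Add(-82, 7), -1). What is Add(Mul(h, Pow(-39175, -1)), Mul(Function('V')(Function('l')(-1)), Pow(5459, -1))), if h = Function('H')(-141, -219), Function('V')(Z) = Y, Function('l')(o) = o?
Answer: Rational(-99829, 641568975) ≈ -0.00015560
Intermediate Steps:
Y = Rational(-1, 75) (Y = Pow(-75, -1) = Rational(-1, 75) ≈ -0.013333)
Function('H')(f, M) = Add(Rational(-111, 5), Mul(Rational(-1, 5), f)) (Function('H')(f, M) = Mul(Rational(-1, 5), Add(111, f)) = Add(Rational(-111, 5), Mul(Rational(-1, 5), f)))
Function('V')(Z) = Rational(-1, 75)
h = 6 (h = Add(Rational(-111, 5), Mul(Rational(-1, 5), -141)) = Add(Rational(-111, 5), Rational(141, 5)) = 6)
Add(Mul(h, Pow(-39175, -1)), Mul(Function('V')(Function('l')(-1)), Pow(5459, -1))) = Add(Mul(6, Pow(-39175, -1)), Mul(Rational(-1, 75), Pow(5459, -1))) = Add(Mul(6, Rational(-1, 39175)), Mul(Rational(-1, 75), Rational(1, 5459))) = Add(Rational(-6, 39175), Rational(-1, 409425)) = Rational(-99829, 641568975)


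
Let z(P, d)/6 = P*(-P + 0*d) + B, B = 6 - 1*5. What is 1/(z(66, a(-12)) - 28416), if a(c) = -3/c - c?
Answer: -1/54546 ≈ -1.8333e-5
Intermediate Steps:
B = 1 (B = 6 - 5 = 1)
a(c) = -c - 3/c
z(P, d) = 6 - 6*P² (z(P, d) = 6*(P*(-P + 0*d) + 1) = 6*(P*(-P + 0) + 1) = 6*(P*(-P) + 1) = 6*(-P² + 1) = 6*(1 - P²) = 6 - 6*P²)
1/(z(66, a(-12)) - 28416) = 1/((6 - 6*66²) - 28416) = 1/((6 - 6*4356) - 28416) = 1/((6 - 26136) - 28416) = 1/(-26130 - 28416) = 1/(-54546) = -1/54546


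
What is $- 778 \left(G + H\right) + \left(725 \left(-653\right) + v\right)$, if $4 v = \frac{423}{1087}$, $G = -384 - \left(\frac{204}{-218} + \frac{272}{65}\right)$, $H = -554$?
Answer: $\frac{7974538569967}{30805580} \approx 2.5887 \cdot 10^{5}$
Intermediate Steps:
$G = - \frac{2743658}{7085}$ ($G = -384 - \left(204 \left(- \frac{1}{218}\right) + 272 \cdot \frac{1}{65}\right) = -384 - \left(- \frac{102}{109} + \frac{272}{65}\right) = -384 - \frac{23018}{7085} = - \frac{2743658}{7085} \approx -387.25$)
$v = \frac{423}{4348}$ ($v = \frac{423 \cdot \frac{1}{1087}}{4} = \frac{1}{4} \cdot \frac{423}{1087} = \frac{423}{4348} \approx 0.097286$)
$- 778 \left(G + H\right) + \left(725 \left(-653\right) + v\right) = - 778 \left(- \frac{2743658}{7085} - 554\right) + \left(725 \left(-653\right) + \frac{423}{4348}\right) = \left(-778\right) \left(- \frac{6668748}{7085}\right) + \left(-473425 + \frac{423}{4348}\right) = \frac{5188285944}{7085} - \frac{2058451477}{4348} = \frac{7974538569967}{30805580}$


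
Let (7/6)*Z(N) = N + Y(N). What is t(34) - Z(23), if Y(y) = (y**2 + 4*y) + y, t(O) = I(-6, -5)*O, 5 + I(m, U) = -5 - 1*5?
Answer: -7572/7 ≈ -1081.7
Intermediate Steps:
I(m, U) = -15 (I(m, U) = -5 + (-5 - 1*5) = -5 + (-5 - 5) = -5 - 10 = -15)
t(O) = -15*O
Y(y) = y**2 + 5*y
Z(N) = 6*N/7 + 6*N*(5 + N)/7 (Z(N) = 6*(N + N*(5 + N))/7 = 6*N/7 + 6*N*(5 + N)/7)
t(34) - Z(23) = -15*34 - 6*23*(6 + 23)/7 = -510 - 6*23*29/7 = -510 - 1*4002/7 = -510 - 4002/7 = -7572/7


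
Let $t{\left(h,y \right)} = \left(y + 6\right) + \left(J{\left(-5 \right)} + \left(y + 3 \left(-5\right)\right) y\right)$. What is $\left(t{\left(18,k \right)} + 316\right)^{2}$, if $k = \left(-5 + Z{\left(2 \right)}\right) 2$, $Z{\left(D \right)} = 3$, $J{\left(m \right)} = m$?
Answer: $151321$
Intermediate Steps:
$k = -4$ ($k = \left(-5 + 3\right) 2 = \left(-2\right) 2 = -4$)
$t{\left(h,y \right)} = 1 + y + y \left(-15 + y\right)$ ($t{\left(h,y \right)} = \left(y + 6\right) + \left(-5 + \left(y + 3 \left(-5\right)\right) y\right) = \left(6 + y\right) + \left(-5 + \left(y - 15\right) y\right) = \left(6 + y\right) + \left(-5 + \left(-15 + y\right) y\right) = \left(6 + y\right) + \left(-5 + y \left(-15 + y\right)\right) = 1 + y + y \left(-15 + y\right)$)
$\left(t{\left(18,k \right)} + 316\right)^{2} = \left(\left(1 + \left(-4\right)^{2} - -56\right) + 316\right)^{2} = \left(\left(1 + 16 + 56\right) + 316\right)^{2} = \left(73 + 316\right)^{2} = 389^{2} = 151321$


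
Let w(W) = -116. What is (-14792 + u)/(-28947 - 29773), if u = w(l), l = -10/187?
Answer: 3727/14680 ≈ 0.25388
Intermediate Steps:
l = -10/187 (l = -10*1/187 = -10/187 ≈ -0.053476)
u = -116
(-14792 + u)/(-28947 - 29773) = (-14792 - 116)/(-28947 - 29773) = -14908/(-58720) = -14908*(-1/58720) = 3727/14680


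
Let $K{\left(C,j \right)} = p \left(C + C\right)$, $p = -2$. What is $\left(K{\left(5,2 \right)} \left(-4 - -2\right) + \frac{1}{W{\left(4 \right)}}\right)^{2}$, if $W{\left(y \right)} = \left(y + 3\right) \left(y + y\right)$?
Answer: $\frac{5022081}{3136} \approx 1601.4$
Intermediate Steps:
$K{\left(C,j \right)} = - 4 C$ ($K{\left(C,j \right)} = - 2 \left(C + C\right) = - 2 \cdot 2 C = - 4 C$)
$W{\left(y \right)} = 2 y \left(3 + y\right)$ ($W{\left(y \right)} = \left(3 + y\right) 2 y = 2 y \left(3 + y\right)$)
$\left(K{\left(5,2 \right)} \left(-4 - -2\right) + \frac{1}{W{\left(4 \right)}}\right)^{2} = \left(\left(-4\right) 5 \left(-4 - -2\right) + \frac{1}{2 \cdot 4 \left(3 + 4\right)}\right)^{2} = \left(- 20 \left(-4 + \left(-1 + 3\right)\right) + \frac{1}{2 \cdot 4 \cdot 7}\right)^{2} = \left(- 20 \left(-4 + 2\right) + \frac{1}{56}\right)^{2} = \left(\left(-20\right) \left(-2\right) + \frac{1}{56}\right)^{2} = \left(40 + \frac{1}{56}\right)^{2} = \left(\frac{2241}{56}\right)^{2} = \frac{5022081}{3136}$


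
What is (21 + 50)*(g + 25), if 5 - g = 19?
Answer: 781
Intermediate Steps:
g = -14 (g = 5 - 1*19 = 5 - 19 = -14)
(21 + 50)*(g + 25) = (21 + 50)*(-14 + 25) = 71*11 = 781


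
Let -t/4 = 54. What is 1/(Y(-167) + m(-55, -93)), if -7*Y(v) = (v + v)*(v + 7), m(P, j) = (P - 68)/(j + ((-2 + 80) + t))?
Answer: -77/587799 ≈ -0.00013100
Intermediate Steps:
t = -216 (t = -4*54 = -216)
m(P, j) = (-68 + P)/(-138 + j) (m(P, j) = (P - 68)/(j + ((-2 + 80) - 216)) = (-68 + P)/(j + (78 - 216)) = (-68 + P)/(j - 138) = (-68 + P)/(-138 + j))
Y(v) = -2*v*(7 + v)/7 (Y(v) = -(v + v)*(v + 7)/7 = -2*v*(7 + v)/7)
1/(Y(-167) + m(-55, -93)) = 1/(-2/7*(-167)*(7 - 167) + (-68 - 55)/(-138 - 93)) = 1/(-2/7*(-167)*(-160) - 123/(-231)) = 1/(-53440/7 - 1/231*(-123)) = 1/(-53440/7 + 41/77) = 1/(-587799/77) = -77/587799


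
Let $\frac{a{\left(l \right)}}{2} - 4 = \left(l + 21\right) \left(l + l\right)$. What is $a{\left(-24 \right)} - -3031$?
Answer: $3327$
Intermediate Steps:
$a{\left(l \right)} = 8 + 4 l \left(21 + l\right)$ ($a{\left(l \right)} = 8 + 2 \left(l + 21\right) \left(l + l\right) = 8 + 2 \left(21 + l\right) 2 l = 8 + 2 \cdot 2 l \left(21 + l\right) = 8 + 4 l \left(21 + l\right)$)
$a{\left(-24 \right)} - -3031 = \left(8 + 4 \left(-24\right)^{2} + 84 \left(-24\right)\right) - -3031 = \left(8 + 4 \cdot 576 - 2016\right) + 3031 = \left(8 + 2304 - 2016\right) + 3031 = 296 + 3031 = 3327$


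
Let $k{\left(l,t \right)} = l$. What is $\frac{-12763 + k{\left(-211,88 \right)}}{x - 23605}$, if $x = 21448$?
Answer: $\frac{12974}{2157} \approx 6.0148$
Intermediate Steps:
$\frac{-12763 + k{\left(-211,88 \right)}}{x - 23605} = \frac{-12763 - 211}{21448 - 23605} = - \frac{12974}{21448 - 23605} = - \frac{12974}{-2157} = \left(-12974\right) \left(- \frac{1}{2157}\right) = \frac{12974}{2157}$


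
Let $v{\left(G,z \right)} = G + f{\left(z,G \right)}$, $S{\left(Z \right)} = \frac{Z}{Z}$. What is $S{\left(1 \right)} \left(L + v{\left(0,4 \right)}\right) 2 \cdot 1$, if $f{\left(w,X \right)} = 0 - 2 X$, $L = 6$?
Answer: $12$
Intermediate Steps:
$f{\left(w,X \right)} = - 2 X$
$S{\left(Z \right)} = 1$
$v{\left(G,z \right)} = - G$ ($v{\left(G,z \right)} = G - 2 G = - G$)
$S{\left(1 \right)} \left(L + v{\left(0,4 \right)}\right) 2 \cdot 1 = 1 \left(6 - 0\right) 2 \cdot 1 = 1 \left(6 + 0\right) 2 = 1 \cdot 6 \cdot 2 = 1 \cdot 12 = 12$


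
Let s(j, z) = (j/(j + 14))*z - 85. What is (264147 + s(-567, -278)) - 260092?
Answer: 291112/79 ≈ 3685.0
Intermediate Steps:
s(j, z) = -85 + j*z/(14 + j) (s(j, z) = (j/(14 + j))*z - 85 = j*z/(14 + j) - 85 = -85 + j*z/(14 + j))
(264147 + s(-567, -278)) - 260092 = (264147 + (-1190 - 85*(-567) - 567*(-278))/(14 - 567)) - 260092 = (264147 + (-1190 + 48195 + 157626)/(-553)) - 260092 = (264147 - 1/553*204631) - 260092 = (264147 - 29233/79) - 260092 = 20838380/79 - 260092 = 291112/79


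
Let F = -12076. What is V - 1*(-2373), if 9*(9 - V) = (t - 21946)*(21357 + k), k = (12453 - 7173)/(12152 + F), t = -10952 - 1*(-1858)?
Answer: 4212294814/57 ≈ 7.3900e+7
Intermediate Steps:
t = -9094 (t = -10952 + 1858 = -9094)
k = 1320/19 (k = (12453 - 7173)/(12152 - 12076) = 5280/76 = 5280*(1/76) = 1320/19 ≈ 69.474)
V = 4212159553/57 (V = 9 - (-9094 - 21946)*(21357 + 1320/19)/9 = 9 - (-31040)*407103/(9*19) = 9 - 1/9*(-12636477120/19) = 9 + 4212159040/57 = 4212159553/57 ≈ 7.3897e+7)
V - 1*(-2373) = 4212159553/57 - 1*(-2373) = 4212159553/57 + 2373 = 4212294814/57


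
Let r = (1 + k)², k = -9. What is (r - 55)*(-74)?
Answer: -666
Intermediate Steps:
r = 64 (r = (1 - 9)² = (-8)² = 64)
(r - 55)*(-74) = (64 - 55)*(-74) = 9*(-74) = -666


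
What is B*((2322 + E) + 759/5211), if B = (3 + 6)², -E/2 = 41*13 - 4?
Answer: 19762389/193 ≈ 1.0240e+5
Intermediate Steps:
E = -1058 (E = -2*(41*13 - 4) = -2*(533 - 4) = -2*529 = -1058)
B = 81 (B = 9² = 81)
B*((2322 + E) + 759/5211) = 81*((2322 - 1058) + 759/5211) = 81*(1264 + 759*(1/5211)) = 81*(1264 + 253/1737) = 81*(2195821/1737) = 19762389/193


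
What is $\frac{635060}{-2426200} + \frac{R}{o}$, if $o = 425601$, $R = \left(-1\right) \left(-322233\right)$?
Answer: $\frac{8525325559}{17209885770} \approx 0.49537$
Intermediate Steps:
$R = 322233$
$\frac{635060}{-2426200} + \frac{R}{o} = \frac{635060}{-2426200} + \frac{322233}{425601} = 635060 \left(- \frac{1}{2426200}\right) + 322233 \cdot \frac{1}{425601} = - \frac{31753}{121310} + \frac{107411}{141867} = \frac{8525325559}{17209885770}$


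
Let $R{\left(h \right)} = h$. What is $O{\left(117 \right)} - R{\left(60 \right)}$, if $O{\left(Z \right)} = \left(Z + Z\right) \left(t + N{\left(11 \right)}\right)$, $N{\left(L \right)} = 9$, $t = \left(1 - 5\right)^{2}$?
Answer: $5790$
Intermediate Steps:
$t = 16$ ($t = \left(-4\right)^{2} = 16$)
$O{\left(Z \right)} = 50 Z$ ($O{\left(Z \right)} = \left(Z + Z\right) \left(16 + 9\right) = 2 Z 25 = 50 Z$)
$O{\left(117 \right)} - R{\left(60 \right)} = 50 \cdot 117 - 60 = 5850 - 60 = 5790$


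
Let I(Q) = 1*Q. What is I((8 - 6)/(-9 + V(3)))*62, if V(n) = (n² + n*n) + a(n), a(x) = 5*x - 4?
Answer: 31/5 ≈ 6.2000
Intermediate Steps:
a(x) = -4 + 5*x
V(n) = -4 + 2*n² + 5*n (V(n) = (n² + n*n) + (-4 + 5*n) = (n² + n²) + (-4 + 5*n) = 2*n² + (-4 + 5*n) = -4 + 2*n² + 5*n)
I(Q) = Q
I((8 - 6)/(-9 + V(3)))*62 = ((8 - 6)/(-9 + (-4 + 2*3² + 5*3)))*62 = (2/(-9 + (-4 + 2*9 + 15)))*62 = (2/(-9 + (-4 + 18 + 15)))*62 = (2/(-9 + 29))*62 = (2/20)*62 = (2*(1/20))*62 = (⅒)*62 = 31/5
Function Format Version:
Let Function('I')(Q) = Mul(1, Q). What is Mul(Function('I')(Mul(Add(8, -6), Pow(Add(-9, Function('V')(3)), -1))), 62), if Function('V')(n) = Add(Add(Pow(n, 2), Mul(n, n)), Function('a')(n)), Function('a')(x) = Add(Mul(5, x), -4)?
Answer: Rational(31, 5) ≈ 6.2000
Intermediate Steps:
Function('a')(x) = Add(-4, Mul(5, x))
Function('V')(n) = Add(-4, Mul(2, Pow(n, 2)), Mul(5, n)) (Function('V')(n) = Add(Add(Pow(n, 2), Mul(n, n)), Add(-4, Mul(5, n))) = Add(Add(Pow(n, 2), Pow(n, 2)), Add(-4, Mul(5, n))) = Add(Mul(2, Pow(n, 2)), Add(-4, Mul(5, n))) = Add(-4, Mul(2, Pow(n, 2)), Mul(5, n)))
Function('I')(Q) = Q
Mul(Function('I')(Mul(Add(8, -6), Pow(Add(-9, Function('V')(3)), -1))), 62) = Mul(Mul(Add(8, -6), Pow(Add(-9, Add(-4, Mul(2, Pow(3, 2)), Mul(5, 3))), -1)), 62) = Mul(Mul(2, Pow(Add(-9, Add(-4, Mul(2, 9), 15)), -1)), 62) = Mul(Mul(2, Pow(Add(-9, Add(-4, 18, 15)), -1)), 62) = Mul(Mul(2, Pow(Add(-9, 29), -1)), 62) = Mul(Mul(2, Pow(20, -1)), 62) = Mul(Mul(2, Rational(1, 20)), 62) = Mul(Rational(1, 10), 62) = Rational(31, 5)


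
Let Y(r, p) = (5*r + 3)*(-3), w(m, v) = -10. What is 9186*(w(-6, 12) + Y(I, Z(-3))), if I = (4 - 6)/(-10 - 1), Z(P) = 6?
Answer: -2195454/11 ≈ -1.9959e+5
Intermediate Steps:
I = 2/11 (I = -2/(-11) = -2*(-1/11) = 2/11 ≈ 0.18182)
Y(r, p) = -9 - 15*r (Y(r, p) = (3 + 5*r)*(-3) = -9 - 15*r)
9186*(w(-6, 12) + Y(I, Z(-3))) = 9186*(-10 + (-9 - 15*2/11)) = 9186*(-10 + (-9 - 30/11)) = 9186*(-10 - 129/11) = 9186*(-239/11) = -2195454/11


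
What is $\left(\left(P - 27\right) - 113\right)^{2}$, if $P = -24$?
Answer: $26896$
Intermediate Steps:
$\left(\left(P - 27\right) - 113\right)^{2} = \left(\left(-24 - 27\right) - 113\right)^{2} = \left(-51 - 113\right)^{2} = \left(-164\right)^{2} = 26896$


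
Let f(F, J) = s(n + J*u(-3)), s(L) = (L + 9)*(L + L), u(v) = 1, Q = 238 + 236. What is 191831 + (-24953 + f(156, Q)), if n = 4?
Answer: 632450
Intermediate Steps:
Q = 474
s(L) = 2*L*(9 + L) (s(L) = (9 + L)*(2*L) = 2*L*(9 + L))
f(F, J) = 2*(4 + J)*(13 + J) (f(F, J) = 2*(4 + J*1)*(9 + (4 + J*1)) = 2*(4 + J)*(9 + (4 + J)) = 2*(4 + J)*(13 + J))
191831 + (-24953 + f(156, Q)) = 191831 + (-24953 + 2*(4 + 474)*(13 + 474)) = 191831 + (-24953 + 2*478*487) = 191831 + (-24953 + 465572) = 191831 + 440619 = 632450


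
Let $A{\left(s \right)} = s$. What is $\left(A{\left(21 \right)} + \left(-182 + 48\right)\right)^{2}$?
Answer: $12769$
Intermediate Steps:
$\left(A{\left(21 \right)} + \left(-182 + 48\right)\right)^{2} = \left(21 + \left(-182 + 48\right)\right)^{2} = \left(21 - 134\right)^{2} = \left(-113\right)^{2} = 12769$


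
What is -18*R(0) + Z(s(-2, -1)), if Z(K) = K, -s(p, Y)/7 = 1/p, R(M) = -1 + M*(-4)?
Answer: 43/2 ≈ 21.500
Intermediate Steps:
R(M) = -1 - 4*M
s(p, Y) = -7/p
-18*R(0) + Z(s(-2, -1)) = -18*(-1 - 4*0) - 7/(-2) = -18*(-1 + 0) - 7*(-½) = -18*(-1) + 7/2 = 18 + 7/2 = 43/2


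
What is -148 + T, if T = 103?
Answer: -45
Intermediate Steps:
-148 + T = -148 + 103 = -45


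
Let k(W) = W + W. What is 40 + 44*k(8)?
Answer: 744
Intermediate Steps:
k(W) = 2*W
40 + 44*k(8) = 40 + 44*(2*8) = 40 + 44*16 = 40 + 704 = 744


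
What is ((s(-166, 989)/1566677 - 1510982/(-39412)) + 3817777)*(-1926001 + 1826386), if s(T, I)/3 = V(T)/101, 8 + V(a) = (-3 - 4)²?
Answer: -1185875174896768050254685/3118166633162 ≈ -3.8031e+11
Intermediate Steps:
V(a) = 41 (V(a) = -8 + (-3 - 4)² = -8 + (-7)² = -8 + 49 = 41)
s(T, I) = 123/101 (s(T, I) = 3*(41/101) = 123/101)
((s(-166, 989)/1566677 - 1510982/(-39412)) + 3817777)*(-1926001 + 1826386) = (((123/101)/1566677 - 1510982/(-39412)) + 3817777)*(-1926001 + 1826386) = (((123/101)*(1/1566677) - 1510982*(-1/39412)) + 3817777)*(-99615) = ((123/158234377 + 755491/19706) + 3817777)*(-99615) = (119544650137945/3118166633162 + 3817777)*(-99615) = (11904584398903458819/3118166633162)*(-99615) = -1185875174896768050254685/3118166633162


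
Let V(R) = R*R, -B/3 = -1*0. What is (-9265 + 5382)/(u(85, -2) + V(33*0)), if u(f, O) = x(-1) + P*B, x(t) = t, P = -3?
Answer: 3883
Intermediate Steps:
B = 0 (B = -(-3)*0 = -3*0 = 0)
V(R) = R²
u(f, O) = -1 (u(f, O) = -1 - 3*0 = -1 + 0 = -1)
(-9265 + 5382)/(u(85, -2) + V(33*0)) = (-9265 + 5382)/(-1 + (33*0)²) = -3883/(-1 + 0²) = -3883/(-1 + 0) = -3883/(-1) = -3883*(-1) = 3883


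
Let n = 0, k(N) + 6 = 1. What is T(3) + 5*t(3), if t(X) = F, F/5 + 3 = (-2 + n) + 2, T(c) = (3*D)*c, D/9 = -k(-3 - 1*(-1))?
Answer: 330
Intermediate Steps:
k(N) = -5 (k(N) = -6 + 1 = -5)
D = 45 (D = 9*(-1*(-5)) = 9*5 = 45)
T(c) = 135*c (T(c) = (3*45)*c = 135*c)
F = -15 (F = -15 + 5*((-2 + 0) + 2) = -15 + 5*(-2 + 2) = -15 + 5*0 = -15 + 0 = -15)
t(X) = -15
T(3) + 5*t(3) = 135*3 + 5*(-15) = 405 - 75 = 330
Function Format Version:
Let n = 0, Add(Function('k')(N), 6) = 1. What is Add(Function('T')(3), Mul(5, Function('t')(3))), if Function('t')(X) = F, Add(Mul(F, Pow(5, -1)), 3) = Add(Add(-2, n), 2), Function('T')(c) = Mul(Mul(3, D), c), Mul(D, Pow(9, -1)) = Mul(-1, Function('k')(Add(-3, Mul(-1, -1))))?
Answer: 330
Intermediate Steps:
Function('k')(N) = -5 (Function('k')(N) = Add(-6, 1) = -5)
D = 45 (D = Mul(9, Mul(-1, -5)) = Mul(9, 5) = 45)
Function('T')(c) = Mul(135, c) (Function('T')(c) = Mul(Mul(3, 45), c) = Mul(135, c))
F = -15 (F = Add(-15, Mul(5, Add(Add(-2, 0), 2))) = Add(-15, Mul(5, Add(-2, 2))) = Add(-15, Mul(5, 0)) = Add(-15, 0) = -15)
Function('t')(X) = -15
Add(Function('T')(3), Mul(5, Function('t')(3))) = Add(Mul(135, 3), Mul(5, -15)) = Add(405, -75) = 330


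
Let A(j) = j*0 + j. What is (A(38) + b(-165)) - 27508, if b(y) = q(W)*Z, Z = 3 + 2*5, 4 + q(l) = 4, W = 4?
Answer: -27470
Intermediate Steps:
q(l) = 0 (q(l) = -4 + 4 = 0)
Z = 13 (Z = 3 + 10 = 13)
b(y) = 0 (b(y) = 0*13 = 0)
A(j) = j (A(j) = 0 + j = j)
(A(38) + b(-165)) - 27508 = (38 + 0) - 27508 = 38 - 27508 = -27470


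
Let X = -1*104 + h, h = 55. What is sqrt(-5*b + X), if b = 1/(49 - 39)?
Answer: 3*I*sqrt(22)/2 ≈ 7.0356*I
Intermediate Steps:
b = 1/10 ≈ 0.10000
X = -49 (X = -1*104 + 55 = -104 + 55 = -49)
sqrt(-5*b + X) = sqrt(-5*1/10 - 49) = sqrt(-1/2 - 49) = sqrt(-99/2) = 3*I*sqrt(22)/2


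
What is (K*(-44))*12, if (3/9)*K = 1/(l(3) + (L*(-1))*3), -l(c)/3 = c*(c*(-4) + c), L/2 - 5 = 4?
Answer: -176/3 ≈ -58.667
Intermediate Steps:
L = 18 (L = 10 + 2*4 = 10 + 8 = 18)
l(c) = 9*c**2 (l(c) = -3*c*(c*(-4) + c) = -3*c*(-4*c + c) = -3*c*(-3*c) = -(-9)*c**2 = 9*c**2)
K = 1/9 (K = 3/(9*3**2 + (18*(-1))*3) = 3/(9*9 - 18*3) = 3/(81 - 54) = 3/27 = 3*(1/27) = 1/9 ≈ 0.11111)
(K*(-44))*12 = ((1/9)*(-44))*12 = -44/9*12 = -176/3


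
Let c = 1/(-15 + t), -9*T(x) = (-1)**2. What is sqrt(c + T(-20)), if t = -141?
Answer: I*sqrt(715)/78 ≈ 0.34281*I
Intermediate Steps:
T(x) = -1/9 (T(x) = -1/9*(-1)**2 = -1/9*1 = -1/9)
c = -1/156 (c = 1/(-15 - 141) = 1/(-156) = -1/156 ≈ -0.0064103)
sqrt(c + T(-20)) = sqrt(-1/156 - 1/9) = sqrt(-55/468) = I*sqrt(715)/78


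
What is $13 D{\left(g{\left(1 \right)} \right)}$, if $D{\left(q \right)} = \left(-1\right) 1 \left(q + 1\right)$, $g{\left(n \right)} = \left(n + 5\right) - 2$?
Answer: $-65$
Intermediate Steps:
$g{\left(n \right)} = 3 + n$ ($g{\left(n \right)} = \left(5 + n\right) - 2 = 3 + n$)
$D{\left(q \right)} = -1 - q$ ($D{\left(q \right)} = - (1 + q) = -1 - q$)
$13 D{\left(g{\left(1 \right)} \right)} = 13 \left(-1 - \left(3 + 1\right)\right) = 13 \left(-1 - 4\right) = 13 \left(-5\right) = -65$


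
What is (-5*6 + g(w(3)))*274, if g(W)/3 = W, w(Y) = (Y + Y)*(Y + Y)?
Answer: 21372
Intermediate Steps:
w(Y) = 4*Y**2 (w(Y) = (2*Y)*(2*Y) = 4*Y**2)
g(W) = 3*W
(-5*6 + g(w(3)))*274 = (-5*6 + 3*(4*3**2))*274 = (-30 + 3*(4*9))*274 = (-30 + 3*36)*274 = (-30 + 108)*274 = 78*274 = 21372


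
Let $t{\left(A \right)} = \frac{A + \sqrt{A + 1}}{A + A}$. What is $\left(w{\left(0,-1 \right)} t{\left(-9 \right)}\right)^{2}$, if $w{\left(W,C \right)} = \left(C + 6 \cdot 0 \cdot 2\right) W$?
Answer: $0$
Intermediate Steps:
$w{\left(W,C \right)} = C W$ ($w{\left(W,C \right)} = \left(C + 0 \cdot 2\right) W = \left(C + 0\right) W = C W$)
$t{\left(A \right)} = \frac{A + \sqrt{1 + A}}{2 A}$
$\left(w{\left(0,-1 \right)} t{\left(-9 \right)}\right)^{2} = \left(\left(-1\right) 0 \frac{-9 + \sqrt{1 - 9}}{2 \left(-9\right)}\right)^{2} = \left(0 \cdot \frac{1}{2} \left(- \frac{1}{9}\right) \left(-9 + \sqrt{-8}\right)\right)^{2} = \left(0 \cdot \frac{1}{2} \left(- \frac{1}{9}\right) \left(-9 + 2 i \sqrt{2}\right)\right)^{2} = \left(0 \left(\frac{1}{2} - \frac{i \sqrt{2}}{9}\right)\right)^{2} = 0^{2} = 0$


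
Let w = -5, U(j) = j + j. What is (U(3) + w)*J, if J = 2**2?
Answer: 4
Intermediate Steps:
U(j) = 2*j
J = 4
(U(3) + w)*J = (2*3 - 5)*4 = (6 - 5)*4 = 1*4 = 4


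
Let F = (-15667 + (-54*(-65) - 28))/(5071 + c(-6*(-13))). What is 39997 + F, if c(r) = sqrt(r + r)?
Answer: 205691293042/5142977 + 4874*sqrt(39)/5142977 ≈ 39995.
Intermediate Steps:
c(r) = sqrt(2)*sqrt(r) (c(r) = sqrt(2*r) = sqrt(2)*sqrt(r))
F = -12185/(5071 + 2*sqrt(39)) (F = (-15667 + (-54*(-65) - 28))/(5071 + sqrt(2)*sqrt(-6*(-13))) = (-15667 + (3510 - 28))/(5071 + sqrt(2)*sqrt(78)) = (-15667 + 3482)/(5071 + 2*sqrt(39)) = -12185/(5071 + 2*sqrt(39)) ≈ -2.3970)
39997 + F = 39997 + (-12358027/5142977 + 4874*sqrt(39)/5142977) = 205691293042/5142977 + 4874*sqrt(39)/5142977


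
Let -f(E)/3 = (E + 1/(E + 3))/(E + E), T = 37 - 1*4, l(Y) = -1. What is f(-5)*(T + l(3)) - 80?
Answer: -664/5 ≈ -132.80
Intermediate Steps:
T = 33 (T = 37 - 4 = 33)
f(E) = -3*(E + 1/(3 + E))/(2*E) (f(E) = -3*(E + 1/(E + 3))/(E + E) = -3*(E + 1/(3 + E))/(2*E))
f(-5)*(T + l(3)) - 80 = ((3/2)*(-1 - 1*(-5)**2 - 3*(-5))/(-5*(3 - 5)))*(33 - 1) - 80 = ((3/2)*(-1/5)*(-1 - 1*25 + 15)/(-2))*32 - 80 = ((3/2)*(-1/5)*(-1/2)*(-1 - 25 + 15))*32 - 80 = ((3/2)*(-1/5)*(-1/2)*(-11))*32 - 80 = -33/20*32 - 80 = -264/5 - 80 = -664/5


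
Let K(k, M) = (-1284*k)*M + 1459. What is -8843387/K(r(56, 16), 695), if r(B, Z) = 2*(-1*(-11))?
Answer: 8843387/19630901 ≈ 0.45048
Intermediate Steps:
r(B, Z) = 22 (r(B, Z) = 2*11 = 22)
K(k, M) = 1459 - 1284*M*k (K(k, M) = -1284*M*k + 1459 = 1459 - 1284*M*k)
-8843387/K(r(56, 16), 695) = -8843387/(1459 - 1284*695*22) = -8843387/(1459 - 19632360) = -8843387/(-19630901) = -8843387*(-1/19630901) = 8843387/19630901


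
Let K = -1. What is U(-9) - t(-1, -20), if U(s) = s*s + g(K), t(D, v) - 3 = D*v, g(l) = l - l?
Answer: 58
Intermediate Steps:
g(l) = 0
t(D, v) = 3 + D*v
U(s) = s**2 (U(s) = s*s + 0 = s**2 + 0 = s**2)
U(-9) - t(-1, -20) = (-9)**2 - (3 - 1*(-20)) = 81 - (3 + 20) = 81 - 1*23 = 81 - 23 = 58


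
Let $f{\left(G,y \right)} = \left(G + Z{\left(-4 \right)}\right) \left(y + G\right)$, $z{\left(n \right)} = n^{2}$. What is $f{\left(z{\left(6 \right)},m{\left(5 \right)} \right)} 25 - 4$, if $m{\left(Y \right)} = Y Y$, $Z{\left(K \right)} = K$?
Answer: $48796$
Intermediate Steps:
$m{\left(Y \right)} = Y^{2}$
$f{\left(G,y \right)} = \left(-4 + G\right) \left(G + y\right)$ ($f{\left(G,y \right)} = \left(G - 4\right) \left(y + G\right) = \left(-4 + G\right) \left(G + y\right)$)
$f{\left(z{\left(6 \right)},m{\left(5 \right)} \right)} 25 - 4 = \left(\left(6^{2}\right)^{2} - 4 \cdot 6^{2} - 4 \cdot 5^{2} + 6^{2} \cdot 5^{2}\right) 25 - 4 = \left(36^{2} - 144 - 100 + 36 \cdot 25\right) 25 - 4 = \left(1296 - 144 - 100 + 900\right) 25 - 4 = 1952 \cdot 25 - 4 = 48800 - 4 = 48796$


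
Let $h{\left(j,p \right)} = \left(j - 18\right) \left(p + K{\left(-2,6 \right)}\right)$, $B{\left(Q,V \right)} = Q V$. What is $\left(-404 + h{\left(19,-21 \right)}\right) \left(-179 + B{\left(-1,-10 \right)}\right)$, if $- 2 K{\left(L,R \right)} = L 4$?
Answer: $71149$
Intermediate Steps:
$K{\left(L,R \right)} = - 2 L$ ($K{\left(L,R \right)} = - \frac{L 4}{2} = - \frac{4 L}{2} = - 2 L$)
$h{\left(j,p \right)} = \left(-18 + j\right) \left(4 + p\right)$ ($h{\left(j,p \right)} = \left(j - 18\right) \left(p - -4\right) = \left(-18 + j\right) \left(p + 4\right) = \left(-18 + j\right) \left(4 + p\right)$)
$\left(-404 + h{\left(19,-21 \right)}\right) \left(-179 + B{\left(-1,-10 \right)}\right) = \left(-404 + \left(-72 - -378 + 4 \cdot 19 + 19 \left(-21\right)\right)\right) \left(-179 - -10\right) = \left(-404 + \left(-72 + 378 + 76 - 399\right)\right) \left(-179 + 10\right) = \left(-404 - 17\right) \left(-169\right) = \left(-421\right) \left(-169\right) = 71149$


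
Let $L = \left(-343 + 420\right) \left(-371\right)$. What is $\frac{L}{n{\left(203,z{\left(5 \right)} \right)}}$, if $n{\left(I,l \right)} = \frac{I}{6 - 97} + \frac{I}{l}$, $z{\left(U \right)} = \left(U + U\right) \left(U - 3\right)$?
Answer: $- \frac{7427420}{2059} \approx -3607.3$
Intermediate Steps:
$z{\left(U \right)} = 2 U \left(-3 + U\right)$
$n{\left(I,l \right)} = - \frac{I}{91} + \frac{I}{l}$ ($n{\left(I,l \right)} = \frac{I}{-91} + \frac{I}{l} = I \left(- \frac{1}{91}\right) + \frac{I}{l} = - \frac{I}{91} + \frac{I}{l}$)
$L = -28567$ ($L = 77 \left(-371\right) = -28567$)
$\frac{L}{n{\left(203,z{\left(5 \right)} \right)}} = - \frac{28567}{\left(- \frac{1}{91}\right) 203 + \frac{203}{2 \cdot 5 \left(-3 + 5\right)}} = - \frac{28567}{- \frac{29}{13} + \frac{203}{2 \cdot 5 \cdot 2}} = - \frac{28567}{- \frac{29}{13} + \frac{203}{20}} = - \frac{28567}{\frac{2059}{260}} = \left(-28567\right) \frac{260}{2059} = - \frac{7427420}{2059}$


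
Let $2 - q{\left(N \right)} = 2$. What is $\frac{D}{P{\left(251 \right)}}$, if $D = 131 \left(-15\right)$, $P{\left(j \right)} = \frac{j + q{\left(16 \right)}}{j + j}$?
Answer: $-3930$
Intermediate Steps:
$q{\left(N \right)} = 0$ ($q{\left(N \right)} = 2 - 2 = 0$)
$P{\left(j \right)} = \frac{1}{2}$ ($P{\left(j \right)} = \frac{j + 0}{j + j} = \frac{j}{2 j} = j \frac{1}{2 j} = \frac{1}{2}$)
$D = -1965$
$\frac{D}{P{\left(251 \right)}} = - 1965 \frac{1}{\frac{1}{2}} = \left(-1965\right) 2 = -3930$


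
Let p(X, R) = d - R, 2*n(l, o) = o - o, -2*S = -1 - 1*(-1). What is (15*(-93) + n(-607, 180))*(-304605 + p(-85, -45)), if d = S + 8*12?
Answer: 424727280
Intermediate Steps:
S = 0 (S = -(-1 - 1*(-1))/2 = -(-1 + 1)/2 = -½*0 = 0)
n(l, o) = 0 (n(l, o) = (o - o)/2 = (½)*0 = 0)
d = 96 (d = 0 + 8*12 = 0 + 96 = 96)
p(X, R) = 96 - R
(15*(-93) + n(-607, 180))*(-304605 + p(-85, -45)) = (15*(-93) + 0)*(-304605 + (96 - 1*(-45))) = (-1395 + 0)*(-304605 + (96 + 45)) = -1395*(-304605 + 141) = -1395*(-304464) = 424727280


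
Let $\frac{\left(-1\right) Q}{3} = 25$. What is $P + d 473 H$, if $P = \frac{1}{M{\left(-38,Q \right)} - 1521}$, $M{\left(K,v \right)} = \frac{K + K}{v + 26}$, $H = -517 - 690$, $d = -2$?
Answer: $\frac{85012073317}{74453} \approx 1.1418 \cdot 10^{6}$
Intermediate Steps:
$Q = -75$ ($Q = \left(-3\right) 25 = -75$)
$H = -1207$ ($H = -517 - 690 = -1207$)
$M{\left(K,v \right)} = \frac{2 K}{26 + v}$
$P = - \frac{49}{74453}$ ($P = \frac{1}{2 \left(-38\right) \frac{1}{26 - 75} - 1521} = \frac{1}{2 \left(-38\right) \frac{1}{-49} - 1521} = \frac{1}{2 \left(-38\right) \left(- \frac{1}{49}\right) - 1521} = \frac{1}{\frac{76}{49} - 1521} = \frac{1}{- \frac{74453}{49}} = - \frac{49}{74453} \approx -0.00065813$)
$P + d 473 H = - \frac{49}{74453} + \left(-2\right) 473 \left(-1207\right) = - \frac{49}{74453} - -1141822 = - \frac{49}{74453} + 1141822 = \frac{85012073317}{74453}$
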